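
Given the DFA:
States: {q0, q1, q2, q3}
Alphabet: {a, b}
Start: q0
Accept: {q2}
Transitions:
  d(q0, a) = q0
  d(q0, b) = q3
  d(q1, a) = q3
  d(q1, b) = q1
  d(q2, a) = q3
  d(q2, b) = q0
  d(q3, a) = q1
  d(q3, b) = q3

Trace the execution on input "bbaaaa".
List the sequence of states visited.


Input: bbaaaa
d(q0, b) = q3
d(q3, b) = q3
d(q3, a) = q1
d(q1, a) = q3
d(q3, a) = q1
d(q1, a) = q3


q0 -> q3 -> q3 -> q1 -> q3 -> q1 -> q3


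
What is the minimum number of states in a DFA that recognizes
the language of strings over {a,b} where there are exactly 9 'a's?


States: count = 0, 1, ..., 9 (that's 10 states), plus a dead state for count > 9.
Total: 10 + 1 = 11. Accept = count-9 state.

11


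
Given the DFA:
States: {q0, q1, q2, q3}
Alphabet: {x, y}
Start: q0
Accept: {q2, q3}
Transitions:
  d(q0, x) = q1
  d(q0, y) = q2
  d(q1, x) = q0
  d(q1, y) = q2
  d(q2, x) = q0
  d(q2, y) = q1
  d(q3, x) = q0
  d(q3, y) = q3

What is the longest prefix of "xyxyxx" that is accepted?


Run the DFA, marking each prefix where the state is accepting:
  "" -> q0 [reject]
  "x" -> q1 [reject]
  "xy" -> q2 [accept]
  "xyx" -> q0 [reject]
  "xyxy" -> q2 [accept]
  "xyxyx" -> q0 [reject]
  "xyxyxx" -> q1 [reject]

"xyxy"


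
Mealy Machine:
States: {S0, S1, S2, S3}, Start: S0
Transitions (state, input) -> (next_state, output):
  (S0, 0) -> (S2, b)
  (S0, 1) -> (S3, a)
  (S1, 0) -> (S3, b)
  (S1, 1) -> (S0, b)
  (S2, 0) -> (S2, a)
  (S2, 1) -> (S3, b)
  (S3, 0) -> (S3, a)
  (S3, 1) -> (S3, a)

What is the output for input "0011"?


Step-by-step:
  (S0, 0) -> (S2, b)
  (S2, 0) -> (S2, a)
  (S2, 1) -> (S3, b)
  (S3, 1) -> (S3, a)

"baba"


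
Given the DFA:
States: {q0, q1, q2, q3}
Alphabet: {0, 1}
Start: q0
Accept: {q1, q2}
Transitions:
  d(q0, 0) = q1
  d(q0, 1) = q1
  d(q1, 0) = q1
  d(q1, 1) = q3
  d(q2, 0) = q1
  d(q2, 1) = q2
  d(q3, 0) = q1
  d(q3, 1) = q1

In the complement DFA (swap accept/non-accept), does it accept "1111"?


Trace: q0 -> q1 -> q3 -> q1 -> q3
Final: q3
Original accept: {q1, q2}
Complement: q3 is not in original accept

Yes, complement accepts (original rejects)


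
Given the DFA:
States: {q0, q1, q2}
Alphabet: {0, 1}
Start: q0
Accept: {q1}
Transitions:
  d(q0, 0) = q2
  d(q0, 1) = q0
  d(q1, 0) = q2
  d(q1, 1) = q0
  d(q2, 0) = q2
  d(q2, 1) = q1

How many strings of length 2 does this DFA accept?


Enumerating all length-2 strings:
  "00" -> q2 [reject]
  "01" -> q1 [accept]
  "10" -> q2 [reject]
  "11" -> q0 [reject]

1 out of 4


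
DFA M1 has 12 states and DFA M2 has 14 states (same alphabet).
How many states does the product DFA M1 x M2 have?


Product construction pairs every M1 state with every M2 state.
12 * 14 = 168

168


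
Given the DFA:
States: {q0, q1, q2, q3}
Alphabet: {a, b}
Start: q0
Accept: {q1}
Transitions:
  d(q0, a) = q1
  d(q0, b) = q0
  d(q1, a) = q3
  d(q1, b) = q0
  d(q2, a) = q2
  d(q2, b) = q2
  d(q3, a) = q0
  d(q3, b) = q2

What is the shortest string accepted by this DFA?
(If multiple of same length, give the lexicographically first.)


BFS by string length (lex-first path to each state shown):
  len 0: q0<-""
  len 1: q0<-"b", q1<-"a"
Found accept state at length 1.

"a"


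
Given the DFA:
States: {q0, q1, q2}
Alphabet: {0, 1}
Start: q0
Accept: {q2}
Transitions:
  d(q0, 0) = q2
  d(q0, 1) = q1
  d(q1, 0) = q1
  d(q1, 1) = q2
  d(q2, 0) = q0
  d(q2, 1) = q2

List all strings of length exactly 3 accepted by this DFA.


All strings of length 3: 8 total
Accepted: 4

"000", "011", "101", "111"


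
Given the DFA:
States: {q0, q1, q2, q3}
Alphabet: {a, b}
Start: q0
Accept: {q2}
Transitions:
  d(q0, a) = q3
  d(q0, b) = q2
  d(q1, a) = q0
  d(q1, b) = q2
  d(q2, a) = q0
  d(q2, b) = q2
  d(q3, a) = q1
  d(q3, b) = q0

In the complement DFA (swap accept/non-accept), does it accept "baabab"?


Trace: q0 -> q2 -> q0 -> q3 -> q0 -> q3 -> q0
Final: q0
Original accept: {q2}
Complement: q0 is not in original accept

Yes, complement accepts (original rejects)


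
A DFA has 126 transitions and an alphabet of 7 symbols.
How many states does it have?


Each state has exactly one transition per symbol.
states = transitions / |alphabet| = 126 / 7 = 18

18


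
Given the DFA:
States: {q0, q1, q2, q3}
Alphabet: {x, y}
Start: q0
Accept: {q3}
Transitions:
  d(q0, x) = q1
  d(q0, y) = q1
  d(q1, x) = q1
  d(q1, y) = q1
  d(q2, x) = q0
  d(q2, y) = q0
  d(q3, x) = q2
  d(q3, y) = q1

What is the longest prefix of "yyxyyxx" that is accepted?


Run the DFA, marking each prefix where the state is accepting:
  "" -> q0 [reject]
  "y" -> q1 [reject]
  "yy" -> q1 [reject]
  "yyx" -> q1 [reject]
  "yyxy" -> q1 [reject]
  "yyxyy" -> q1 [reject]
  "yyxyyx" -> q1 [reject]
  "yyxyyxx" -> q1 [reject]

No prefix is accepted


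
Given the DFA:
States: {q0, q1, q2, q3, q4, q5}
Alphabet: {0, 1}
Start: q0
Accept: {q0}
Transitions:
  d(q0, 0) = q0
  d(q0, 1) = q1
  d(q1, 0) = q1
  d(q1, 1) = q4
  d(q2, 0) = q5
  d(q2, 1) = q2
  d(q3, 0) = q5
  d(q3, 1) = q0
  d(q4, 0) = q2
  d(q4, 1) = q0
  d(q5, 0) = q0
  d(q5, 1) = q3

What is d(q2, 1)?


Looking up transition d(q2, 1)

q2


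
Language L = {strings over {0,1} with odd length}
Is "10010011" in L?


length = 8; 8 mod 2 = 0

No, "10010011" is not in L


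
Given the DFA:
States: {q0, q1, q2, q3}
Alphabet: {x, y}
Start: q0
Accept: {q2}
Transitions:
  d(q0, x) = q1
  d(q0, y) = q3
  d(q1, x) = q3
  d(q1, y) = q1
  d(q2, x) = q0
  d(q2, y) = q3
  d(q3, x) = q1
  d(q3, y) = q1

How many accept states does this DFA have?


Accept states listed: {q2}
Counting: q2(1)

1


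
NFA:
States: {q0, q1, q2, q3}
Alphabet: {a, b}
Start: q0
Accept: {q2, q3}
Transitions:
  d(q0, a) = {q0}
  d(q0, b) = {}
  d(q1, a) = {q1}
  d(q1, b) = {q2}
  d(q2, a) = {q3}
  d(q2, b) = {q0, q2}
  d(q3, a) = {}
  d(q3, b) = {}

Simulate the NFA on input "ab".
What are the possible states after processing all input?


Start: {q0}
  --a--> {q0}
  --b--> {}

{} (empty set, no valid transitions)


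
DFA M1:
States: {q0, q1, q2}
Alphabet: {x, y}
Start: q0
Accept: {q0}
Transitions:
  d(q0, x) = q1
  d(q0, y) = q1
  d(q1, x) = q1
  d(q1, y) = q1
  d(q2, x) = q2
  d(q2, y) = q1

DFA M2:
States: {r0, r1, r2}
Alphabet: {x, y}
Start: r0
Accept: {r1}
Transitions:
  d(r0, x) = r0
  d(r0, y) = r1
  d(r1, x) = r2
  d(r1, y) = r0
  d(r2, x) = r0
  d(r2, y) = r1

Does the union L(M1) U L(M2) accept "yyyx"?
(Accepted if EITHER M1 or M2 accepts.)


M1: final=q1 accepted=False
M2: final=r2 accepted=False

No, union rejects (neither accepts)


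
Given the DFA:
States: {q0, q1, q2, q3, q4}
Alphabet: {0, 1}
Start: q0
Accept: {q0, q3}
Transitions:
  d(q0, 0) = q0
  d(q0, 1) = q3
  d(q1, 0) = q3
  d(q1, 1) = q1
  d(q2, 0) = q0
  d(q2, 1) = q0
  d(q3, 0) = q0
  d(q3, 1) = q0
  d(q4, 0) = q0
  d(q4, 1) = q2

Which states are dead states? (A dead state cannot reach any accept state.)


Forward reachability from each state:
  q0 -> reaches accept state q0 (live)
  q1 -> reaches accept state q0 (live)
  q2 -> reaches accept state q0 (live)
  q3 -> reaches accept state q0 (live)
  q4 -> reaches accept state q0 (live)

None (all states can reach an accept state)


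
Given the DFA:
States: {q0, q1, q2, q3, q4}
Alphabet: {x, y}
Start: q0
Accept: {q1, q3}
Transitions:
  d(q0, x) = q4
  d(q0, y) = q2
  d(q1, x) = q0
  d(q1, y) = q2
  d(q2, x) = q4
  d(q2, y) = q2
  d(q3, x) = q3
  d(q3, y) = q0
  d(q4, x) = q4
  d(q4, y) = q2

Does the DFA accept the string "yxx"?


Trace: q0 -> q2 -> q4 -> q4
Final state: q4
Accept states: {q1, q3}

No, rejected (final state q4 is not an accept state)


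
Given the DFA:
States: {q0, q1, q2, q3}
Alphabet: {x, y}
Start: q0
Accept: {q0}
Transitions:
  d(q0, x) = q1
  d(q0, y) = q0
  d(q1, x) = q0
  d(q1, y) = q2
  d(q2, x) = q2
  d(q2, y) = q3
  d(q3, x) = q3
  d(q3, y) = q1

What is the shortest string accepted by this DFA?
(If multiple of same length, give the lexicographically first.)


BFS by string length (lex-first path to each state shown):
  len 0: q0<-""
Found accept state at length 0.

"" (empty string)


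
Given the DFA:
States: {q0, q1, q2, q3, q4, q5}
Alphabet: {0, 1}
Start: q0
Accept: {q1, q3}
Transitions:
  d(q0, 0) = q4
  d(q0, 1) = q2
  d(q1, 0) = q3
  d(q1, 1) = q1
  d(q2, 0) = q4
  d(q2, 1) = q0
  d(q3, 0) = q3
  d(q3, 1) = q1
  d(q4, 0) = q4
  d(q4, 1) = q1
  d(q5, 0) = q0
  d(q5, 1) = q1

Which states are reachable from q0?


BFS from q0:
  layer 0: {q0}
  layer 1: {q2, q4}
  layer 2: {q1}
  layer 3: {q3}

{q0, q1, q2, q3, q4}


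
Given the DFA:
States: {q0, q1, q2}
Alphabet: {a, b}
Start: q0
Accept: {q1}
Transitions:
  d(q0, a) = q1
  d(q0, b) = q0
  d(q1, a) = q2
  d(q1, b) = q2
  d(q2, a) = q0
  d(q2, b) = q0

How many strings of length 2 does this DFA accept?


Enumerating all length-2 strings:
  "aa" -> q2 [reject]
  "ab" -> q2 [reject]
  "ba" -> q1 [accept]
  "bb" -> q0 [reject]

1 out of 4


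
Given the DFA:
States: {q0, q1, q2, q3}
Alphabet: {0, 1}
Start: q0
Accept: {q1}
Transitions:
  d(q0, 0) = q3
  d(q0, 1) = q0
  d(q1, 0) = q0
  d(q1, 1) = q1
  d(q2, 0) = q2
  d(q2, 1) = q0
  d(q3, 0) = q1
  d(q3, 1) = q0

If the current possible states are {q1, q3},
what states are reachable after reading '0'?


Apply transition on '0' from each current state:
  d(q1, 0) = q0
  d(q3, 0) = q1

{q0, q1}


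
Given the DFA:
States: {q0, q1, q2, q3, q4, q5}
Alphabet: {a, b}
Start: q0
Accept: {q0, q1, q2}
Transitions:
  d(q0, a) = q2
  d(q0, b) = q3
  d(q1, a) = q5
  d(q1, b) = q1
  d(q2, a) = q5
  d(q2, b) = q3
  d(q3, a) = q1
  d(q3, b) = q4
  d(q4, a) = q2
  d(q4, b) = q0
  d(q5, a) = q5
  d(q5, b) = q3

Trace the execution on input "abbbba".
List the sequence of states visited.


Input: abbbba
d(q0, a) = q2
d(q2, b) = q3
d(q3, b) = q4
d(q4, b) = q0
d(q0, b) = q3
d(q3, a) = q1


q0 -> q2 -> q3 -> q4 -> q0 -> q3 -> q1


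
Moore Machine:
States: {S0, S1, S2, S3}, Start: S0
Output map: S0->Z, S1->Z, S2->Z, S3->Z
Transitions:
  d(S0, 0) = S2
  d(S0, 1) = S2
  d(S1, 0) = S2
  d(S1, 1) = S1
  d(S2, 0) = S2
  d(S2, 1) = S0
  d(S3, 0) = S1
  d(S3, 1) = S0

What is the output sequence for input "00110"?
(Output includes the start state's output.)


Start: S0 (output Z)
  --0--> S2 (output Z)
  --0--> S2 (output Z)
  --1--> S0 (output Z)
  --1--> S2 (output Z)
  --0--> S2 (output Z)

"ZZZZZZ"


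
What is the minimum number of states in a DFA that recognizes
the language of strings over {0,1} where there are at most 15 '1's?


States: count = 0, 1, ..., 15 (all accepting; 16 states), plus a dead state for count > 15.
Total: 16 + 1 = 17.

17


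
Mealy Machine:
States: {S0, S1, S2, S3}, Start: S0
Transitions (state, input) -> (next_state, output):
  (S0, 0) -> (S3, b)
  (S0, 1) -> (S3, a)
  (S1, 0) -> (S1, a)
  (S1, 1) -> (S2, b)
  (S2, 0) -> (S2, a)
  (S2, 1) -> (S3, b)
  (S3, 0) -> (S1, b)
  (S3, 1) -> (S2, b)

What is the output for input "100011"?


Step-by-step:
  (S0, 1) -> (S3, a)
  (S3, 0) -> (S1, b)
  (S1, 0) -> (S1, a)
  (S1, 0) -> (S1, a)
  (S1, 1) -> (S2, b)
  (S2, 1) -> (S3, b)

"abaabb"


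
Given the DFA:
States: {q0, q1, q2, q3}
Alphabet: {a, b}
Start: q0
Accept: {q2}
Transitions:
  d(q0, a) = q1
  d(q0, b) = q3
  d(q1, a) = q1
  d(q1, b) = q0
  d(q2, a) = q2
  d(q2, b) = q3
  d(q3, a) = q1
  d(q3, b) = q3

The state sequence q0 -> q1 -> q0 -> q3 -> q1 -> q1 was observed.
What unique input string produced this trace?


Trace back each transition to find the symbol:
  q0 --[a]--> q1
  q1 --[b]--> q0
  q0 --[b]--> q3
  q3 --[a]--> q1
  q1 --[a]--> q1

"abbaa"


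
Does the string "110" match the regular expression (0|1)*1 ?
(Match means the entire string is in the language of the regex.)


|string| = 3; first = '1'; last = '0'

No, "110" does not match (0|1)*1


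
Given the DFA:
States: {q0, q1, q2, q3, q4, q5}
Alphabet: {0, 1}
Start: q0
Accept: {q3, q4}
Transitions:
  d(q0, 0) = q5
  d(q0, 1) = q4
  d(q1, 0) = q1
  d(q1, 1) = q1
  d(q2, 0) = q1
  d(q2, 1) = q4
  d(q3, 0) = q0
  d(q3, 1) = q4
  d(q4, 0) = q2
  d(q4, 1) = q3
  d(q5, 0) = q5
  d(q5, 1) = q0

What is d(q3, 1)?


Looking up transition d(q3, 1)

q4


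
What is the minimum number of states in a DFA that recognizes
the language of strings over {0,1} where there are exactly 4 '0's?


States: count = 0, 1, ..., 4 (that's 5 states), plus a dead state for count > 4.
Total: 5 + 1 = 6. Accept = count-4 state.

6


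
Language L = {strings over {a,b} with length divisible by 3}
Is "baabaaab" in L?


length = 8; 8 mod 3 = 2

No, "baabaaab" is not in L


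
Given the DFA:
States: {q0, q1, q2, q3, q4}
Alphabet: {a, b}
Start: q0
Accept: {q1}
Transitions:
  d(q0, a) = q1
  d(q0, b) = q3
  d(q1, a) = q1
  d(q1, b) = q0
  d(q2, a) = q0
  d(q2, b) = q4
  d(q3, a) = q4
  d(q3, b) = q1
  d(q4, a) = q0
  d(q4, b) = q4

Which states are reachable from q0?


BFS from q0:
  layer 0: {q0}
  layer 1: {q1, q3}
  layer 2: {q4}

{q0, q1, q3, q4}


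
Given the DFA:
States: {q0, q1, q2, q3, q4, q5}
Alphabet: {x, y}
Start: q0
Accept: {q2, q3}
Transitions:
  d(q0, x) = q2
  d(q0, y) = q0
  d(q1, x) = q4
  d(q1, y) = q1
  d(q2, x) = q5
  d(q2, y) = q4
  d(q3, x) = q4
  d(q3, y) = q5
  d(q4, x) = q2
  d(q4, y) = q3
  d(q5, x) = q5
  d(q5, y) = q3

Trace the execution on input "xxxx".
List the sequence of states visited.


Input: xxxx
d(q0, x) = q2
d(q2, x) = q5
d(q5, x) = q5
d(q5, x) = q5


q0 -> q2 -> q5 -> q5 -> q5


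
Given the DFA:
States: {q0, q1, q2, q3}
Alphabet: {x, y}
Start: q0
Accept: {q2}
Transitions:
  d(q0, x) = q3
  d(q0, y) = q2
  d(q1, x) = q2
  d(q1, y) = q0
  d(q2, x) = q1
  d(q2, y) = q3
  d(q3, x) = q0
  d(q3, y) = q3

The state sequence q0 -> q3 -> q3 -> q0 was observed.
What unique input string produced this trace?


Trace back each transition to find the symbol:
  q0 --[x]--> q3
  q3 --[y]--> q3
  q3 --[x]--> q0

"xyx"


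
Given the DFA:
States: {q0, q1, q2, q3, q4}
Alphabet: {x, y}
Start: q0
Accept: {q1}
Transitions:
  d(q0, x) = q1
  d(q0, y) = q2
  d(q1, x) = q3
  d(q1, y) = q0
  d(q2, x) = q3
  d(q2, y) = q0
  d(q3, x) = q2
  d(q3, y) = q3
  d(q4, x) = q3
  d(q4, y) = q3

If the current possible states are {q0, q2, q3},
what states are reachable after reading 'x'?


Apply transition on 'x' from each current state:
  d(q0, x) = q1
  d(q2, x) = q3
  d(q3, x) = q2

{q1, q2, q3}


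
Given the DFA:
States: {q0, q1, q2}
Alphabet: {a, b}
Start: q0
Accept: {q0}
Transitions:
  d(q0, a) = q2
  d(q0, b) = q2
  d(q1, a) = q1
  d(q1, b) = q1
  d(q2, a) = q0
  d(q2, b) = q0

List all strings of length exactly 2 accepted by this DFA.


All strings of length 2: 4 total
Accepted: 4

"aa", "ab", "ba", "bb"


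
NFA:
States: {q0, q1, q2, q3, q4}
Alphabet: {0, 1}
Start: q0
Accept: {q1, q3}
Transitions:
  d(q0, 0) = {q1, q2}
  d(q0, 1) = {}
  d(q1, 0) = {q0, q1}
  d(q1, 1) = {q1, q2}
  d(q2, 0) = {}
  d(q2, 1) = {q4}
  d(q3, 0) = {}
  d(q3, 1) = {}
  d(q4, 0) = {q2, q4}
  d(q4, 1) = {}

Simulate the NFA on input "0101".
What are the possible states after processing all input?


Start: {q0}
  --0--> {q1, q2}
  --1--> {q1, q2, q4}
  --0--> {q0, q1, q2, q4}
  --1--> {q1, q2, q4}

{q1, q2, q4}


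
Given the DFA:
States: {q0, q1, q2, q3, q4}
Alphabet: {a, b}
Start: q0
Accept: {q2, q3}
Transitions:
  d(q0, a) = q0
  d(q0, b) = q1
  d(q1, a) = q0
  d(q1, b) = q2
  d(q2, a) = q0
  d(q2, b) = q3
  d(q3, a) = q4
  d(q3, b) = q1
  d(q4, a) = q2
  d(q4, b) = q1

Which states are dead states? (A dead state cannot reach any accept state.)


Forward reachability from each state:
  q0 -> reaches accept state q2 (live)
  q1 -> reaches accept state q2 (live)
  q2 -> reaches accept state q2 (live)
  q3 -> reaches accept state q2 (live)
  q4 -> reaches accept state q2 (live)

None (all states can reach an accept state)


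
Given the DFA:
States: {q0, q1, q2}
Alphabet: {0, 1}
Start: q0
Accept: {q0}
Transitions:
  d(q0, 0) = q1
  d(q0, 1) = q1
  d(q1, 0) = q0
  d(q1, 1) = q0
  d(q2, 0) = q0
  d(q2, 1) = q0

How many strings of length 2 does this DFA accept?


Enumerating all length-2 strings:
  "00" -> q0 [accept]
  "01" -> q0 [accept]
  "10" -> q0 [accept]
  "11" -> q0 [accept]

4 out of 4


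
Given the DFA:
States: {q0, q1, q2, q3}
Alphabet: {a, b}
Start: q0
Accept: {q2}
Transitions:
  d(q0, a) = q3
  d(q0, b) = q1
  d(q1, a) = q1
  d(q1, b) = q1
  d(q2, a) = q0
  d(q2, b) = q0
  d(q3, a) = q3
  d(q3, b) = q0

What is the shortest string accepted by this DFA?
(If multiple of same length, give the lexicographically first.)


BFS by string length (lex-first path to each state shown):
  len 0: q0<-""
  len 1: q1<-"b", q3<-"a"
  len 2: q0<-"ab", q1<-"ba", q3<-"aa"
  len 3: q0<-"aab", q1<-"abb", q3<-"aaa"
  len 4: q0<-"aaab", q1<-"aabb", q3<-"aaaa"
  len 5: q0<-"aaaab", q1<-"aaabb", q3<-"aaaaa"
  len 6: q0<-"aaaaab", q1<-"aaaabb", q3<-"aaaaaa"
  len 7: q0<-"aaaaaab", q1<-"aaaaabb", q3<-"aaaaaaa"
  len 8: q0<-"aaaaaaab", q1<-"aaaaaabb", q3<-"aaaaaaaa"

No string accepted (empty language)


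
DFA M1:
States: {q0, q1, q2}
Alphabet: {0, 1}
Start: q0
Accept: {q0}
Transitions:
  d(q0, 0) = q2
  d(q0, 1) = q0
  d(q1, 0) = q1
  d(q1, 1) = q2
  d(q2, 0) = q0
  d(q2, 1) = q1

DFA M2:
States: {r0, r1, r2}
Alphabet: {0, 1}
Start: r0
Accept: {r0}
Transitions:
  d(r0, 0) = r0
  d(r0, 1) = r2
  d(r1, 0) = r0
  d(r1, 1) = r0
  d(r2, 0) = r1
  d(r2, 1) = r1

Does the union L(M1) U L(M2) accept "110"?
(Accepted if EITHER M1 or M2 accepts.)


M1: final=q2 accepted=False
M2: final=r0 accepted=True

Yes, union accepts


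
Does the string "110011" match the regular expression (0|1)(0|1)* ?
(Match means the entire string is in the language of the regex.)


|string| = 6; first = '1'; last = '1'

Yes, "110011" matches (0|1)(0|1)*


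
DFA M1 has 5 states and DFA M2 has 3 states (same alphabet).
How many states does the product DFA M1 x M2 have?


Product construction pairs every M1 state with every M2 state.
5 * 3 = 15

15


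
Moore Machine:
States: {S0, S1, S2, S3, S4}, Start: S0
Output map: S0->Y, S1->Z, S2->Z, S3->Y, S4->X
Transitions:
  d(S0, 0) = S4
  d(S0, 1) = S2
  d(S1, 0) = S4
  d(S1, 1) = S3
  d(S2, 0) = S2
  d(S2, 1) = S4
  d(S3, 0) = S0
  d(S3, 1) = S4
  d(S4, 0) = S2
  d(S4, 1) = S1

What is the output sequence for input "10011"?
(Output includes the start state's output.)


Start: S0 (output Y)
  --1--> S2 (output Z)
  --0--> S2 (output Z)
  --0--> S2 (output Z)
  --1--> S4 (output X)
  --1--> S1 (output Z)

"YZZZXZ"


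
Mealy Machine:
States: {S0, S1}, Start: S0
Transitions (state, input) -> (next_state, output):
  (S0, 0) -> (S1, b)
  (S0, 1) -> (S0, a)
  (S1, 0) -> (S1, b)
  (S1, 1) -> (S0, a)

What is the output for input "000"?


Step-by-step:
  (S0, 0) -> (S1, b)
  (S1, 0) -> (S1, b)
  (S1, 0) -> (S1, b)

"bbb"


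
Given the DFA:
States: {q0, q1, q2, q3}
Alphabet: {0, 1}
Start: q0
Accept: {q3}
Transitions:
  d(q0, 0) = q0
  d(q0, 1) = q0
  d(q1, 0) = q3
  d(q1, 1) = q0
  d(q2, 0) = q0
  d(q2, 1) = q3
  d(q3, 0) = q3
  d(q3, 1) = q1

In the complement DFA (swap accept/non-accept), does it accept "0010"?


Trace: q0 -> q0 -> q0 -> q0 -> q0
Final: q0
Original accept: {q3}
Complement: q0 is not in original accept

Yes, complement accepts (original rejects)


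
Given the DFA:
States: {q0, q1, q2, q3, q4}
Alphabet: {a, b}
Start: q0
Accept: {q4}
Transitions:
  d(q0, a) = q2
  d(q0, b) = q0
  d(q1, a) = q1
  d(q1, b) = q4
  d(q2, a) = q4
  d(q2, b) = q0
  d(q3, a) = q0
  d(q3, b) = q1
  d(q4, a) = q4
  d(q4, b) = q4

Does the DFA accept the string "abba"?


Trace: q0 -> q2 -> q0 -> q0 -> q2
Final state: q2
Accept states: {q4}

No, rejected (final state q2 is not an accept state)


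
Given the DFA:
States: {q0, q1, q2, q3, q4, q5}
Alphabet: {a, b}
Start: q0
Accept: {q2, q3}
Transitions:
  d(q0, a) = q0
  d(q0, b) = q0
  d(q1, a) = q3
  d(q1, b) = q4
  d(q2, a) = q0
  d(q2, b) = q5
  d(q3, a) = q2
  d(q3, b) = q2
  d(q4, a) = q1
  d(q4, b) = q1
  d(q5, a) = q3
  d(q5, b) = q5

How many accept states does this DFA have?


Accept states listed: {q2, q3}
Counting: q2(1) q3(2)

2


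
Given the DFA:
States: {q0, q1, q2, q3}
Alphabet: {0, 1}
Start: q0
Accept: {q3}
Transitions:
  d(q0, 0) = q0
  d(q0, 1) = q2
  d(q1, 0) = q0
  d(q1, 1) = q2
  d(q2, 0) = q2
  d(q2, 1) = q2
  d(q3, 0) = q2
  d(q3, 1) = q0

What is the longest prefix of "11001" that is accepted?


Run the DFA, marking each prefix where the state is accepting:
  "" -> q0 [reject]
  "1" -> q2 [reject]
  "11" -> q2 [reject]
  "110" -> q2 [reject]
  "1100" -> q2 [reject]
  "11001" -> q2 [reject]

No prefix is accepted


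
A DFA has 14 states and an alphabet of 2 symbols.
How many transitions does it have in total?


Each state has exactly one transition per symbol.
14 * 2 = 28

28


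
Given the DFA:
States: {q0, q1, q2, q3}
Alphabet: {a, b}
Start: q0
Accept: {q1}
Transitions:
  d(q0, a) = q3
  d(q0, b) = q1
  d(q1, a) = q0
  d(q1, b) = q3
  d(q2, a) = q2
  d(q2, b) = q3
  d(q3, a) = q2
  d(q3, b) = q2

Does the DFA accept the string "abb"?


Trace: q0 -> q3 -> q2 -> q3
Final state: q3
Accept states: {q1}

No, rejected (final state q3 is not an accept state)


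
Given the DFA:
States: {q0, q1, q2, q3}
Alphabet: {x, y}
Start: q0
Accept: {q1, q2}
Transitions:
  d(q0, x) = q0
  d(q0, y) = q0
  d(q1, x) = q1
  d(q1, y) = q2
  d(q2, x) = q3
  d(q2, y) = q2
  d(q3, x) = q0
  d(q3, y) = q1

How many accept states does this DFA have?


Accept states listed: {q1, q2}
Counting: q1(1) q2(2)

2


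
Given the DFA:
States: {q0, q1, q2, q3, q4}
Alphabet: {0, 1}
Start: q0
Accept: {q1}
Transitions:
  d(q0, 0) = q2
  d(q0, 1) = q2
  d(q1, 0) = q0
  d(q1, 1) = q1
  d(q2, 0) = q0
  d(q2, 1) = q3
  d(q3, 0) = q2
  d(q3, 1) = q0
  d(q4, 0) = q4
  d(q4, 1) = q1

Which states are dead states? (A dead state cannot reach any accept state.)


Forward reachability from each state:
  q0 -> reaches {q0, q2, q3}, no accept state (dead)
  q1 -> reaches accept state q1 (live)
  q2 -> reaches {q0, q2, q3}, no accept state (dead)
  q3 -> reaches {q0, q2, q3}, no accept state (dead)
  q4 -> reaches accept state q1 (live)

{q0, q2, q3}


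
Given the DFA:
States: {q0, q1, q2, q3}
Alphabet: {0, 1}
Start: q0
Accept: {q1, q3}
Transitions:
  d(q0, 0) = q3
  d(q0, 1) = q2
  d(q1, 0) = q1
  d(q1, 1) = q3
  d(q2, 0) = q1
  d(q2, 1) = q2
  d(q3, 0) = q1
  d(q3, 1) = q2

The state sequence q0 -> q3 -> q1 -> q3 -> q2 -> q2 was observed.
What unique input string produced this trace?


Trace back each transition to find the symbol:
  q0 --[0]--> q3
  q3 --[0]--> q1
  q1 --[1]--> q3
  q3 --[1]--> q2
  q2 --[1]--> q2

"00111"


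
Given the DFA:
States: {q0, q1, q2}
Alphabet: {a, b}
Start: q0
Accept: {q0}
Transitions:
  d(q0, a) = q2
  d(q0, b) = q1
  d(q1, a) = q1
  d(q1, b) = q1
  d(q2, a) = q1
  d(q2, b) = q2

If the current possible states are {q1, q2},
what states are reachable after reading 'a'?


Apply transition on 'a' from each current state:
  d(q1, a) = q1
  d(q2, a) = q1

{q1}


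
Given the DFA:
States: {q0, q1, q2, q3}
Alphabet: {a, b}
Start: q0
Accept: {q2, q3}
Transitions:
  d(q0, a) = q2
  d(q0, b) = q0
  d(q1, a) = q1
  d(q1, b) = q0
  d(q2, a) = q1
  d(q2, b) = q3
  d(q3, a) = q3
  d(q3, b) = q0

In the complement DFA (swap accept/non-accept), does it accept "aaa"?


Trace: q0 -> q2 -> q1 -> q1
Final: q1
Original accept: {q2, q3}
Complement: q1 is not in original accept

Yes, complement accepts (original rejects)


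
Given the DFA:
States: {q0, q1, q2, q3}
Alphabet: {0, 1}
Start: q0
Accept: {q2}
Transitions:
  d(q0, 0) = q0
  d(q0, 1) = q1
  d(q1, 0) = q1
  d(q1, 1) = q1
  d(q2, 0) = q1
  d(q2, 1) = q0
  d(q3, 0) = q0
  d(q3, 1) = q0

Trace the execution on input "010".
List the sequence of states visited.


Input: 010
d(q0, 0) = q0
d(q0, 1) = q1
d(q1, 0) = q1


q0 -> q0 -> q1 -> q1


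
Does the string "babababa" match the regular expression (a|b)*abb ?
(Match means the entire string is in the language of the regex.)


|string| = 8; first = 'b'; last = 'a'

No, "babababa" does not match (a|b)*abb


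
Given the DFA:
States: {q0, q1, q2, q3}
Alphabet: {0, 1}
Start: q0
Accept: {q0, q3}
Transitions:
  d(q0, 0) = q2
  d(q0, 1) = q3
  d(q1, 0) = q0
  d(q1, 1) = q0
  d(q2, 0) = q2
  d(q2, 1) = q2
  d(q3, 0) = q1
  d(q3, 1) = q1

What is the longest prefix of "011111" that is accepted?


Run the DFA, marking each prefix where the state is accepting:
  "" -> q0 [accept]
  "0" -> q2 [reject]
  "01" -> q2 [reject]
  "011" -> q2 [reject]
  "0111" -> q2 [reject]
  "01111" -> q2 [reject]
  "011111" -> q2 [reject]

""


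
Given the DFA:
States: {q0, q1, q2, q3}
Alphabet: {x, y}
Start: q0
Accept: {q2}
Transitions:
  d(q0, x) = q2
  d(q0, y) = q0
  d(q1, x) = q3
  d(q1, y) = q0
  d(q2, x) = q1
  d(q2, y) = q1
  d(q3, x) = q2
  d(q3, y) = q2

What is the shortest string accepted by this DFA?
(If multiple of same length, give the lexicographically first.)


BFS by string length (lex-first path to each state shown):
  len 0: q0<-""
  len 1: q0<-"y", q2<-"x"
Found accept state at length 1.

"x"


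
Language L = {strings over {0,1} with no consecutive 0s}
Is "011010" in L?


'00' does not occur

Yes, "011010" is in L


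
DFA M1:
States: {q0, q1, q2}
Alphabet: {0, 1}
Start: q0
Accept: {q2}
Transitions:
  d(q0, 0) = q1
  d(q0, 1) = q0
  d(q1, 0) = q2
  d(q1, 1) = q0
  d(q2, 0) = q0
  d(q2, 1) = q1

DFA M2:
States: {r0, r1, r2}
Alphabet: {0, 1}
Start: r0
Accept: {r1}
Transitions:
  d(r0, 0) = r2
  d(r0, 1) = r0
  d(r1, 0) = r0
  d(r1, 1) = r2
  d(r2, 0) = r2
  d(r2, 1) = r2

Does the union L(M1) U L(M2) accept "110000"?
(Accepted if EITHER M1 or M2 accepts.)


M1: final=q1 accepted=False
M2: final=r2 accepted=False

No, union rejects (neither accepts)


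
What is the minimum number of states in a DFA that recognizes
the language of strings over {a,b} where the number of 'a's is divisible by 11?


States track (count of 'a') mod 11.
Need 11 states: one per remainder 0..10; accept = remainder 0.

11


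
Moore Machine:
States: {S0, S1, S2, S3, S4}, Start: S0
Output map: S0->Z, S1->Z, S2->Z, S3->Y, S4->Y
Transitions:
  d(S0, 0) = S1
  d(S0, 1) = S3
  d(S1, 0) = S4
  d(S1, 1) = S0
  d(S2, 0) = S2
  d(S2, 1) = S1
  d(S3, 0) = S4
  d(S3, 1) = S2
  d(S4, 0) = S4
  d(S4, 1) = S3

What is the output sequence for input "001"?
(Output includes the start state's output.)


Start: S0 (output Z)
  --0--> S1 (output Z)
  --0--> S4 (output Y)
  --1--> S3 (output Y)

"ZZYY"


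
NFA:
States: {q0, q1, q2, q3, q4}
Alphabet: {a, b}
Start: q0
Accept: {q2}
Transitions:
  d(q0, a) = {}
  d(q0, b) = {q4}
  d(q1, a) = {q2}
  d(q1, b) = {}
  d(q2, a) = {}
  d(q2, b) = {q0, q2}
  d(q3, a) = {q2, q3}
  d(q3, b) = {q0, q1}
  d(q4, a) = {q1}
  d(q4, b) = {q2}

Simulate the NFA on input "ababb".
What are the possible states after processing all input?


Start: {q0}
  --a--> {}
  --b--> {}
  --a--> {}
  --b--> {}
  --b--> {}

{} (empty set, no valid transitions)


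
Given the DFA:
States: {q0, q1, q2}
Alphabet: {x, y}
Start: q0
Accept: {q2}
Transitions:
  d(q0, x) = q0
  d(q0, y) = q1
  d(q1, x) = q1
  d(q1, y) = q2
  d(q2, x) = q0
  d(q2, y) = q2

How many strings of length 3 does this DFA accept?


Enumerating all length-3 strings:
  "xxx" -> q0 [reject]
  "xxy" -> q1 [reject]
  "xyx" -> q1 [reject]
  "xyy" -> q2 [accept]
  "yxx" -> q1 [reject]
  "yxy" -> q2 [accept]
  "yyx" -> q0 [reject]
  "yyy" -> q2 [accept]

3 out of 8


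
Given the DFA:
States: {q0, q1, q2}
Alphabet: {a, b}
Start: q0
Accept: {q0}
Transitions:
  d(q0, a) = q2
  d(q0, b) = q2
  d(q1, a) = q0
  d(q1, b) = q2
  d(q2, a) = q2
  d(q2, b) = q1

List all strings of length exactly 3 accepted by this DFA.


All strings of length 3: 8 total
Accepted: 2

"aba", "bba"


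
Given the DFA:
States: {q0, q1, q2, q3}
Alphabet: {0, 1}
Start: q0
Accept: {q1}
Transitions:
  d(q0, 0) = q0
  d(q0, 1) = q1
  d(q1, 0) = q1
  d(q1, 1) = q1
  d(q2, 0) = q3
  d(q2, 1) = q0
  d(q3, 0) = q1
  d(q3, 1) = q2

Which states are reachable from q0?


BFS from q0:
  layer 0: {q0}
  layer 1: {q1}

{q0, q1}


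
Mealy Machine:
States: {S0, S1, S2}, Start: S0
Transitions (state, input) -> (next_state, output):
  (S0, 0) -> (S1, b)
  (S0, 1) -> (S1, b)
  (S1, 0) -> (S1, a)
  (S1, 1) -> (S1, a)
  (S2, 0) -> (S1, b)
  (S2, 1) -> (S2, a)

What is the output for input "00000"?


Step-by-step:
  (S0, 0) -> (S1, b)
  (S1, 0) -> (S1, a)
  (S1, 0) -> (S1, a)
  (S1, 0) -> (S1, a)
  (S1, 0) -> (S1, a)

"baaaa"


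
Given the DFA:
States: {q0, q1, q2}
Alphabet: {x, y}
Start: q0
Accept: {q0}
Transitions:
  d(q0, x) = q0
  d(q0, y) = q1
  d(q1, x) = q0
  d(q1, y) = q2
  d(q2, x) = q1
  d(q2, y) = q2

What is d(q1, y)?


Looking up transition d(q1, y)

q2


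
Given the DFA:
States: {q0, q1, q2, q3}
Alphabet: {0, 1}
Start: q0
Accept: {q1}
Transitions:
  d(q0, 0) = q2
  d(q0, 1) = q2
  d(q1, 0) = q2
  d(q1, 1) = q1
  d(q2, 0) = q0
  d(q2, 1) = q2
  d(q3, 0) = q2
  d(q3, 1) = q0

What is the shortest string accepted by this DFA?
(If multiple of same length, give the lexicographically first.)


BFS by string length (lex-first path to each state shown):
  len 0: q0<-""
  len 1: q2<-"0"
  len 2: q0<-"00", q2<-"01"
  len 3: q0<-"010", q2<-"000"
  len 4: q0<-"0000", q2<-"0001"
  len 5: q0<-"00010", q2<-"00000"
  len 6: q0<-"000000", q2<-"000001"
  len 7: q0<-"0000010", q2<-"0000000"
  len 8: q0<-"00000000", q2<-"00000001"

No string accepted (empty language)


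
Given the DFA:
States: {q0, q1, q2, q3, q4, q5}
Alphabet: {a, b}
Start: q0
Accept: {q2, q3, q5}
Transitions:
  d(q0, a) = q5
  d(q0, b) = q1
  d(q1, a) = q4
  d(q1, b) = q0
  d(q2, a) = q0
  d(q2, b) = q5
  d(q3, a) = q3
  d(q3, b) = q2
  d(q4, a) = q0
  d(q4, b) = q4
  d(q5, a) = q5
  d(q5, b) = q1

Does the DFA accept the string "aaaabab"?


Trace: q0 -> q5 -> q5 -> q5 -> q5 -> q1 -> q4 -> q4
Final state: q4
Accept states: {q2, q3, q5}

No, rejected (final state q4 is not an accept state)


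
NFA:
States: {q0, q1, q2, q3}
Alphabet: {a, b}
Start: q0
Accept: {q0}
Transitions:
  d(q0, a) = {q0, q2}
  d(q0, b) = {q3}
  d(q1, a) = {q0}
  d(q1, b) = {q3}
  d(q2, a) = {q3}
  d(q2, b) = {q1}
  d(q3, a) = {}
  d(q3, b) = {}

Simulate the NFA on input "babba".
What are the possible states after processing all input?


Start: {q0}
  --b--> {q3}
  --a--> {}
  --b--> {}
  --b--> {}
  --a--> {}

{} (empty set, no valid transitions)


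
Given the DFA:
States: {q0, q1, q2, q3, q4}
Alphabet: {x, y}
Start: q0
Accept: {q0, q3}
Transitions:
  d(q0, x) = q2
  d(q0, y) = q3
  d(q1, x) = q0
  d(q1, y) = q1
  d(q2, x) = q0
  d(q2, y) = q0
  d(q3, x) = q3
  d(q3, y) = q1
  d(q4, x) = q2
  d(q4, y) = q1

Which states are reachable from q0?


BFS from q0:
  layer 0: {q0}
  layer 1: {q2, q3}
  layer 2: {q1}

{q0, q1, q2, q3}


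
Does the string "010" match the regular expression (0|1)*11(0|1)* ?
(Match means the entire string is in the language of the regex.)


|string| = 3; first = '0'; last = '0'

No, "010" does not match (0|1)*11(0|1)*


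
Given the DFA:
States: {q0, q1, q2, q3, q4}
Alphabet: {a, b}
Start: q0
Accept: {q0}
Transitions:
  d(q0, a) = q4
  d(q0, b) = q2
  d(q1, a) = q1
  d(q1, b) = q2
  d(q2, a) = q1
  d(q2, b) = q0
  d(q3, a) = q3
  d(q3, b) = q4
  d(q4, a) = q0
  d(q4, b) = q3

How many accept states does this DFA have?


Accept states listed: {q0}
Counting: q0(1)

1


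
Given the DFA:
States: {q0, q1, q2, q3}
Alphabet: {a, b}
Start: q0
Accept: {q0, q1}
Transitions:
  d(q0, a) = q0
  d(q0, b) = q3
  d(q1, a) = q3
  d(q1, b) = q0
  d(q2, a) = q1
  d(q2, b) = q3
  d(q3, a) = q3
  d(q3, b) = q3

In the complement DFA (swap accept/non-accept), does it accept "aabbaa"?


Trace: q0 -> q0 -> q0 -> q3 -> q3 -> q3 -> q3
Final: q3
Original accept: {q0, q1}
Complement: q3 is not in original accept

Yes, complement accepts (original rejects)


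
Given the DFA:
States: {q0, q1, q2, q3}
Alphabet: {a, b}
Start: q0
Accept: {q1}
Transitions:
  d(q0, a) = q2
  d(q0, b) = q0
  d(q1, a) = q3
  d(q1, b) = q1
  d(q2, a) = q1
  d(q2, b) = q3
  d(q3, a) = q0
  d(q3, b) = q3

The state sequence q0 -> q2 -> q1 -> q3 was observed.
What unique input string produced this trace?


Trace back each transition to find the symbol:
  q0 --[a]--> q2
  q2 --[a]--> q1
  q1 --[a]--> q3

"aaa"


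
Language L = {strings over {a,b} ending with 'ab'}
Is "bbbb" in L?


last two symbols = 'bb'

No, "bbbb" is not in L


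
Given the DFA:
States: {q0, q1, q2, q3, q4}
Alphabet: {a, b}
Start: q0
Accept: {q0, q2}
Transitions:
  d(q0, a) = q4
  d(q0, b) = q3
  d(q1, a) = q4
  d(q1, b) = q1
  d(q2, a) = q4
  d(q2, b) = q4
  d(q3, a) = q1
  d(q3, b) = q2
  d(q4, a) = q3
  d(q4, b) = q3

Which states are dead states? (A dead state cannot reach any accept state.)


Forward reachability from each state:
  q0 -> reaches accept state q0 (live)
  q1 -> reaches accept state q2 (live)
  q2 -> reaches accept state q2 (live)
  q3 -> reaches accept state q2 (live)
  q4 -> reaches accept state q2 (live)

None (all states can reach an accept state)


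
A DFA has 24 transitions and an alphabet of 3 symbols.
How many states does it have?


Each state has exactly one transition per symbol.
states = transitions / |alphabet| = 24 / 3 = 8

8


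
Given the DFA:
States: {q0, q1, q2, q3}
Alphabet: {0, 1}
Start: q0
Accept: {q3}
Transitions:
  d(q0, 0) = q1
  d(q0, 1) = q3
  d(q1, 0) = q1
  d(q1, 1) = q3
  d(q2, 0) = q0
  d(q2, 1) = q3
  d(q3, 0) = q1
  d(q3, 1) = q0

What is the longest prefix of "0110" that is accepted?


Run the DFA, marking each prefix where the state is accepting:
  "" -> q0 [reject]
  "0" -> q1 [reject]
  "01" -> q3 [accept]
  "011" -> q0 [reject]
  "0110" -> q1 [reject]

"01"


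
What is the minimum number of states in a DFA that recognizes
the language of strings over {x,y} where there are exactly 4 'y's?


States: count = 0, 1, ..., 4 (that's 5 states), plus a dead state for count > 4.
Total: 5 + 1 = 6. Accept = count-4 state.

6


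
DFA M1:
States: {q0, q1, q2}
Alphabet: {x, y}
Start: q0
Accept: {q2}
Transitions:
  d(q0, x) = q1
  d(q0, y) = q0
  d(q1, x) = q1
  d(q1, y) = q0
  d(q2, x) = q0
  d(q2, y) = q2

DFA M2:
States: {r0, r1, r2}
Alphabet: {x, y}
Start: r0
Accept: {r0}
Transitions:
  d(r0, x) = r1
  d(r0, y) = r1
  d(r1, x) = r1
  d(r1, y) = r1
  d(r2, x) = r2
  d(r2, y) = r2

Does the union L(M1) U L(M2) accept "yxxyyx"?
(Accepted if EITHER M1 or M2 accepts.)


M1: final=q1 accepted=False
M2: final=r1 accepted=False

No, union rejects (neither accepts)


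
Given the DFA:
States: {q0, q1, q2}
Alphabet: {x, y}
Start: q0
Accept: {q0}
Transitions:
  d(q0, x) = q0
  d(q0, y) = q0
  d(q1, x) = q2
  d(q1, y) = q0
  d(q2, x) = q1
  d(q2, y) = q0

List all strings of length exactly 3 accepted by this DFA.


All strings of length 3: 8 total
Accepted: 8

"xxx", "xxy", "xyx", "xyy", "yxx", "yxy", "yyx", "yyy"


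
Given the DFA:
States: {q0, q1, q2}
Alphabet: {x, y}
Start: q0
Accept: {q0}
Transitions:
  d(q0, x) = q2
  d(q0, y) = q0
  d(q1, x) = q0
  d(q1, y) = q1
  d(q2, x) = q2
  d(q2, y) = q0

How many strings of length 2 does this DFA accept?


Enumerating all length-2 strings:
  "xx" -> q2 [reject]
  "xy" -> q0 [accept]
  "yx" -> q2 [reject]
  "yy" -> q0 [accept]

2 out of 4


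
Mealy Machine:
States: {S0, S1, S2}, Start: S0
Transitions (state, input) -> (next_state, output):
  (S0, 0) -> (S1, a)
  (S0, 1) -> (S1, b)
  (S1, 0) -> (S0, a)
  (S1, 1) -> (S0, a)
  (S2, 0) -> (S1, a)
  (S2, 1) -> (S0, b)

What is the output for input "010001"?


Step-by-step:
  (S0, 0) -> (S1, a)
  (S1, 1) -> (S0, a)
  (S0, 0) -> (S1, a)
  (S1, 0) -> (S0, a)
  (S0, 0) -> (S1, a)
  (S1, 1) -> (S0, a)

"aaaaaa"


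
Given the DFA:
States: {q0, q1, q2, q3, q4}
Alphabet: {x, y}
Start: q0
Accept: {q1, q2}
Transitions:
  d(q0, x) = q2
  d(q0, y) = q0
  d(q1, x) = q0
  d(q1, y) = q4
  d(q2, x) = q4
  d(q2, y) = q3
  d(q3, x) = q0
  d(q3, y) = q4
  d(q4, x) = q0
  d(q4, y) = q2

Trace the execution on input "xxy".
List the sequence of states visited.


Input: xxy
d(q0, x) = q2
d(q2, x) = q4
d(q4, y) = q2


q0 -> q2 -> q4 -> q2


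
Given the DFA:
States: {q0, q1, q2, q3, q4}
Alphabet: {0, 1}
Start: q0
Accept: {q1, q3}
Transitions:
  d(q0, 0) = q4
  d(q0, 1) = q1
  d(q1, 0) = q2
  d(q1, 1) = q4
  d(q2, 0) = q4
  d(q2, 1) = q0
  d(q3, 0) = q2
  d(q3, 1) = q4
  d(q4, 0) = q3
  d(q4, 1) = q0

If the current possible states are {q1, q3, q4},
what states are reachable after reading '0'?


Apply transition on '0' from each current state:
  d(q1, 0) = q2
  d(q3, 0) = q2
  d(q4, 0) = q3

{q2, q3}


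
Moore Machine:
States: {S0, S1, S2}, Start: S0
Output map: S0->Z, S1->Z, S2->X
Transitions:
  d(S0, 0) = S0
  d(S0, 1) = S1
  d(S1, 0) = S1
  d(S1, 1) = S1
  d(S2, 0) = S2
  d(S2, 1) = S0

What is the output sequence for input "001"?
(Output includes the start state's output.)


Start: S0 (output Z)
  --0--> S0 (output Z)
  --0--> S0 (output Z)
  --1--> S1 (output Z)

"ZZZZ"


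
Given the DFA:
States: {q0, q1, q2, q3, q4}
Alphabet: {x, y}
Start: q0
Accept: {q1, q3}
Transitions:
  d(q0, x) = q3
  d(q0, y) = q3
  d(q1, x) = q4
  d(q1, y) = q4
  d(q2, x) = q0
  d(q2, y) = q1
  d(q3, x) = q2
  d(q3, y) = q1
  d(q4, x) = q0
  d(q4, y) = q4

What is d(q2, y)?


Looking up transition d(q2, y)

q1


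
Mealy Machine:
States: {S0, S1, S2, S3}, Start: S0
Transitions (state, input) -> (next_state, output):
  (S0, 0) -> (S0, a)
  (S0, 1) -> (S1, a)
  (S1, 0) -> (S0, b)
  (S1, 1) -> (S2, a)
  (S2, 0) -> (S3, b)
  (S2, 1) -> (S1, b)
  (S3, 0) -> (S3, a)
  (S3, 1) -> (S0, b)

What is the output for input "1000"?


Step-by-step:
  (S0, 1) -> (S1, a)
  (S1, 0) -> (S0, b)
  (S0, 0) -> (S0, a)
  (S0, 0) -> (S0, a)

"abaa"


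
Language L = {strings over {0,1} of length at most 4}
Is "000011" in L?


length = 6

No, "000011" is not in L


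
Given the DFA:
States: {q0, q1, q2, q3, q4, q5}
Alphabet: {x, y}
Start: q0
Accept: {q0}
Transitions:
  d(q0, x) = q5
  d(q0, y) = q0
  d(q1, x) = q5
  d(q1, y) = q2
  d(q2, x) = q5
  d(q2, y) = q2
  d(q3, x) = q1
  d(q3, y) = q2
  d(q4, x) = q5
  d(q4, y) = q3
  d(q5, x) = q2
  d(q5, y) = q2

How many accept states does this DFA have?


Accept states listed: {q0}
Counting: q0(1)

1


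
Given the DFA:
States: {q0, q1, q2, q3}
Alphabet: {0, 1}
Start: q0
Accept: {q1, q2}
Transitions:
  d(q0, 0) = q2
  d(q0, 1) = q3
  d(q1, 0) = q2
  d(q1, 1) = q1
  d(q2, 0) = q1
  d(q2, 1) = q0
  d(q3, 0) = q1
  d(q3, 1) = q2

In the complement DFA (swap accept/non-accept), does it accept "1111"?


Trace: q0 -> q3 -> q2 -> q0 -> q3
Final: q3
Original accept: {q1, q2}
Complement: q3 is not in original accept

Yes, complement accepts (original rejects)


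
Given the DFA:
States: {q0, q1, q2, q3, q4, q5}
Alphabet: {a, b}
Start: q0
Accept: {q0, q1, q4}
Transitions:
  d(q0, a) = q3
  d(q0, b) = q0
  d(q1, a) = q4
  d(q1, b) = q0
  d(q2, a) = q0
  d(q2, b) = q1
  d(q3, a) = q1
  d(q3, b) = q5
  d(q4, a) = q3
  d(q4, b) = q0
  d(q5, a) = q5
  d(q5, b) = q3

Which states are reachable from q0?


BFS from q0:
  layer 0: {q0}
  layer 1: {q3}
  layer 2: {q1, q5}
  layer 3: {q4}

{q0, q1, q3, q4, q5}


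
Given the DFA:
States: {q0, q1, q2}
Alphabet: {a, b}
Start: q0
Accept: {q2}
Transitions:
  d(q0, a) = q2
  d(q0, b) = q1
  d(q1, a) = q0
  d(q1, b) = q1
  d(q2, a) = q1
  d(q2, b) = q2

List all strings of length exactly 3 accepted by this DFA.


All strings of length 3: 8 total
Accepted: 2

"abb", "baa"


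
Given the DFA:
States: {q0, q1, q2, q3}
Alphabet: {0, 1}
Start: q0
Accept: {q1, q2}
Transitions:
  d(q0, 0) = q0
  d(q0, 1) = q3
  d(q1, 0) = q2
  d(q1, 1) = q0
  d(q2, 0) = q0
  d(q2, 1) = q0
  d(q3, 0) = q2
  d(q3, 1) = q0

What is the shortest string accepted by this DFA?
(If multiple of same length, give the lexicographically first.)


BFS by string length (lex-first path to each state shown):
  len 0: q0<-""
  len 1: q0<-"0", q3<-"1"
  len 2: q0<-"00", q2<-"10", q3<-"01"
Found accept state at length 2.

"10"


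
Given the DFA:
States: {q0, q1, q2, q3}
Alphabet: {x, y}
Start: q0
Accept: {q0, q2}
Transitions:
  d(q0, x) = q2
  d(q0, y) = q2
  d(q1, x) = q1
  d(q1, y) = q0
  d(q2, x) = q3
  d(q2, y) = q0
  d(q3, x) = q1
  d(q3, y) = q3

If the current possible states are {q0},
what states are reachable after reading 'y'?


Apply transition on 'y' from each current state:
  d(q0, y) = q2

{q2}
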